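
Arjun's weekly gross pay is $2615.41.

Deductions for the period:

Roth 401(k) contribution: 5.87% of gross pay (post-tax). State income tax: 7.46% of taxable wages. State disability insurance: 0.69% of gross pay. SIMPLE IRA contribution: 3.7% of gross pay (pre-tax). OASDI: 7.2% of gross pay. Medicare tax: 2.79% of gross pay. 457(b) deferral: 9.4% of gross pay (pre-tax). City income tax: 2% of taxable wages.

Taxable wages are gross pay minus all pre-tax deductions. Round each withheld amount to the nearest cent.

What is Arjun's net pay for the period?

$1624.93

457(b) deferral: $2615.41 × 0.094 = $245.85
SIMPLE IRA contribution: $2615.41 × 0.037 = $96.77
Pre-tax total = $245.85 + $96.77 = $342.62
Taxable wages = $2615.41 − $342.62 = $2272.79
State income tax: $2272.79 × 0.0746 = $169.55
City income tax: $2272.79 × 0.02 = $45.46
OASDI: $2615.41 × 0.072 = $188.31
State disability insurance: $2615.41 × 0.0069 = $18.05
Medicare tax: $2615.41 × 0.0279 = $72.97
Roth 401(k) contribution: $2615.41 × 0.0587 = $153.52
Total deductions = $245.85 + $96.77 + $169.55 + $45.46 + $188.31 + $18.05 + $72.97 + $153.52 = $990.48
Net pay = $2615.41 − $990.48 = $1624.93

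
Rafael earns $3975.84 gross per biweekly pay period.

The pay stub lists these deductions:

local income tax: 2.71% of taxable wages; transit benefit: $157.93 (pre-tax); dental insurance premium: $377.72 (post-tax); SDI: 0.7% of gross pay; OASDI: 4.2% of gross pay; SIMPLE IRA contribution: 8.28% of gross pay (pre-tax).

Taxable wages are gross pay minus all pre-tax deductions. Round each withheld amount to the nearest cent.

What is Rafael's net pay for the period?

Transit benefit: $157.93
SIMPLE IRA contribution: $3975.84 × 0.0828 = $329.20
Pre-tax total = $157.93 + $329.20 = $487.13
Taxable wages = $3975.84 − $487.13 = $3488.71
Local income tax: $3488.71 × 0.0271 = $94.54
SDI: $3975.84 × 0.007 = $27.83
OASDI: $3975.84 × 0.042 = $166.99
Dental insurance premium: $377.72
Total deductions = $157.93 + $329.20 + $94.54 + $27.83 + $166.99 + $377.72 = $1154.21
Net pay = $3975.84 − $1154.21 = $2821.63

$2821.63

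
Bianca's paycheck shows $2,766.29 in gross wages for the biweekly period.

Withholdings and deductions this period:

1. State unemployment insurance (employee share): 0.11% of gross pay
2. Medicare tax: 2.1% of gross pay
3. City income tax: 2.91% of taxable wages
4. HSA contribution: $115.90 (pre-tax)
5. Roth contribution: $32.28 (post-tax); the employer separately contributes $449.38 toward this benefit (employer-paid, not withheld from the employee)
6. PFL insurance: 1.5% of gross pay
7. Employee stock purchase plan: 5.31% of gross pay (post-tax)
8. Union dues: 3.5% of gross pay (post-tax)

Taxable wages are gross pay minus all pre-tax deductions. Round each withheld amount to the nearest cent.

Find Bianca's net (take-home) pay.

$2,194.65

HSA contribution: $115.90
Taxable wages = $2,766.29 − $115.90 = $2,650.39
City income tax: $2,650.39 × 0.0291 = $77.13
State unemployment insurance (employee share): $2,766.29 × 0.0011 = $3.04
PFL insurance: $2,766.29 × 0.015 = $41.49
Medicare tax: $2,766.29 × 0.021 = $58.09
Employee stock purchase plan: $2,766.29 × 0.0531 = $146.89
Roth contribution: $32.28
Union dues: $2,766.29 × 0.035 = $96.82
(Employer's $449.38 toward Roth contribution is not withheld from the employee.)
Total deductions = $115.90 + $77.13 + $3.04 + $41.49 + $58.09 + $146.89 + $32.28 + $96.82 = $571.64
Net pay = $2,766.29 − $571.64 = $2,194.65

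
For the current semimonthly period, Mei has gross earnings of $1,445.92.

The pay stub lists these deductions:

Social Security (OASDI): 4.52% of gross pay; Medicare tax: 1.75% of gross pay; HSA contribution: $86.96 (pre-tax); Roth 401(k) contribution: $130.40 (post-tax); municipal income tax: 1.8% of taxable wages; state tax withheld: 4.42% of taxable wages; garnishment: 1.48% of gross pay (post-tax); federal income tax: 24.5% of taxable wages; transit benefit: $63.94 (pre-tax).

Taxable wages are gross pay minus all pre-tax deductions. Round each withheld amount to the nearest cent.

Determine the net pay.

Transit benefit: $63.94
HSA contribution: $86.96
Pre-tax total = $63.94 + $86.96 = $150.90
Taxable wages = $1,445.92 − $150.90 = $1,295.02
Federal income tax: $1,295.02 × 0.245 = $317.28
State tax withheld: $1,295.02 × 0.0442 = $57.24
Municipal income tax: $1,295.02 × 0.018 = $23.31
Social Security (OASDI): $1,445.92 × 0.0452 = $65.36
Medicare tax: $1,445.92 × 0.0175 = $25.30
Roth 401(k) contribution: $130.40
Garnishment: $1,445.92 × 0.0148 = $21.40
Total deductions = $63.94 + $86.96 + $317.28 + $57.24 + $23.31 + $65.36 + $25.30 + $130.40 + $21.40 = $791.19
Net pay = $1,445.92 − $791.19 = $654.73

$654.73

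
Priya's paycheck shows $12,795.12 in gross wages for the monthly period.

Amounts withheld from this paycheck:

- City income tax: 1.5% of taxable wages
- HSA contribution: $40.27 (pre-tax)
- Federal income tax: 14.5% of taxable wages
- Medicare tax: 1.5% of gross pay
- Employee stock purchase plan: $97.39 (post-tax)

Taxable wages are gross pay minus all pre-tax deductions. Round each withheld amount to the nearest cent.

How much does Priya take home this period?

HSA contribution: $40.27
Taxable wages = $12,795.12 − $40.27 = $12,754.85
Federal income tax: $12,754.85 × 0.145 = $1,849.45
City income tax: $12,754.85 × 0.015 = $191.32
Medicare tax: $12,795.12 × 0.015 = $191.93
Employee stock purchase plan: $97.39
Total deductions = $40.27 + $1,849.45 + $191.32 + $191.93 + $97.39 = $2,370.36
Net pay = $12,795.12 − $2,370.36 = $10,424.76

$10,424.76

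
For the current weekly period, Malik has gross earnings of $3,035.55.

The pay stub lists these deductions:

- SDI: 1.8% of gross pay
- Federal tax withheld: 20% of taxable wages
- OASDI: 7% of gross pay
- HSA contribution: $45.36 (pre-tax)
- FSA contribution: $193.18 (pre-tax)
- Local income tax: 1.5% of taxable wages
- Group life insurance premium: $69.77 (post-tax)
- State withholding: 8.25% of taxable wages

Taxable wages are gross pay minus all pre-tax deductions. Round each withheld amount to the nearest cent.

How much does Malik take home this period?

$1,628.00

HSA contribution: $45.36
FSA contribution: $193.18
Pre-tax total = $45.36 + $193.18 = $238.54
Taxable wages = $3,035.55 − $238.54 = $2,797.01
State withholding: $2,797.01 × 0.0825 = $230.75
Local income tax: $2,797.01 × 0.015 = $41.96
Federal tax withheld: $2,797.01 × 0.2 = $559.40
SDI: $3,035.55 × 0.018 = $54.64
OASDI: $3,035.55 × 0.07 = $212.49
Group life insurance premium: $69.77
Total deductions = $45.36 + $193.18 + $230.75 + $41.96 + $559.40 + $54.64 + $212.49 + $69.77 = $1,407.55
Net pay = $3,035.55 − $1,407.55 = $1,628.00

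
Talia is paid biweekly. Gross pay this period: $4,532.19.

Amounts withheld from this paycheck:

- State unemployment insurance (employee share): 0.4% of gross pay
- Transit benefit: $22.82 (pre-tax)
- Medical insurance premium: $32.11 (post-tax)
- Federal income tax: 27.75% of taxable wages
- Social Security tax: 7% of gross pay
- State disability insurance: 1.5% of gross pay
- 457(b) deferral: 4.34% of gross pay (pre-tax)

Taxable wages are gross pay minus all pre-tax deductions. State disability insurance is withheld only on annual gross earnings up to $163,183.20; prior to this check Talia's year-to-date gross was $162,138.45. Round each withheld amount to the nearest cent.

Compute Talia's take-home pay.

Transit benefit: $22.82
457(b) deferral: $4,532.19 × 0.0434 = $196.70
Pre-tax total = $22.82 + $196.70 = $219.52
Taxable wages = $4,532.19 − $219.52 = $4,312.67
Federal income tax: $4,312.67 × 0.2775 = $1,196.77
State disability insurance: only $163,183.20 − $162,138.45 = $1,044.75 of this check is subject → $1,044.75 × 0.015 = $15.67
Social Security tax: $4,532.19 × 0.07 = $317.25
State unemployment insurance (employee share): $4,532.19 × 0.004 = $18.13
Medical insurance premium: $32.11
Total deductions = $22.82 + $196.70 + $1,196.77 + $15.67 + $317.25 + $18.13 + $32.11 = $1,799.45
Net pay = $4,532.19 − $1,799.45 = $2,732.74

$2,732.74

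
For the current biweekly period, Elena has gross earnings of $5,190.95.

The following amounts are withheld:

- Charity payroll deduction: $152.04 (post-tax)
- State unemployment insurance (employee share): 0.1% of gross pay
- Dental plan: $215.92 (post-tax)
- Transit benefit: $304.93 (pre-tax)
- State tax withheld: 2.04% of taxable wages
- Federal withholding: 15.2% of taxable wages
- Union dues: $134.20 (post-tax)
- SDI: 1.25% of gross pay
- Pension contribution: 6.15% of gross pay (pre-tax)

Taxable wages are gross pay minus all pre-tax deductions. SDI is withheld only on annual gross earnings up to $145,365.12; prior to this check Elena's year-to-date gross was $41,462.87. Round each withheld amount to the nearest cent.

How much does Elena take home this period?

$3,207.23

Pension contribution: $5,190.95 × 0.0615 = $319.24
Transit benefit: $304.93
Pre-tax total = $319.24 + $304.93 = $624.17
Taxable wages = $5,190.95 − $624.17 = $4,566.78
State tax withheld: $4,566.78 × 0.0204 = $93.16
Federal withholding: $4,566.78 × 0.152 = $694.15
State unemployment insurance (employee share): $5,190.95 × 0.001 = $5.19
SDI: cap not yet reached, full $5,190.95 is subject → $5,190.95 × 0.0125 = $64.89
Dental plan: $215.92
Charity payroll deduction: $152.04
Union dues: $134.20
Total deductions = $319.24 + $304.93 + $93.16 + $694.15 + $5.19 + $64.89 + $215.92 + $152.04 + $134.20 = $1,983.72
Net pay = $5,190.95 − $1,983.72 = $3,207.23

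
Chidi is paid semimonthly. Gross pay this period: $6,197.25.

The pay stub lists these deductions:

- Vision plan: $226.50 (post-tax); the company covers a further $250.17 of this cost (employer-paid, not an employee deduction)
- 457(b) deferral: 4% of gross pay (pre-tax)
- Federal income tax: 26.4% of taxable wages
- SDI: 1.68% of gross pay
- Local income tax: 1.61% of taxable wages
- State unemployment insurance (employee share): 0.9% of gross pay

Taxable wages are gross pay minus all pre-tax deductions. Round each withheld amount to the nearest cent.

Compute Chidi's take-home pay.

$3,896.56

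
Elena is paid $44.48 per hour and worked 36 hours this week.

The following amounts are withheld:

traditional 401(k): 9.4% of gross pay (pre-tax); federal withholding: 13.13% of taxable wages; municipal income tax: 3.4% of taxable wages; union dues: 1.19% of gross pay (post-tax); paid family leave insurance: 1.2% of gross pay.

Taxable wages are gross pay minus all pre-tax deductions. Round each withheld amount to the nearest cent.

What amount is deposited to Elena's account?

Gross pay: 36 × $44.48 = $1,601.28
Traditional 401(k): $1,601.28 × 0.094 = $150.52
Taxable wages = $1,601.28 − $150.52 = $1,450.76
Municipal income tax: $1,450.76 × 0.034 = $49.33
Federal withholding: $1,450.76 × 0.1313 = $190.48
Paid family leave insurance: $1,601.28 × 0.012 = $19.22
Union dues: $1,601.28 × 0.0119 = $19.06
Total deductions = $150.52 + $49.33 + $190.48 + $19.22 + $19.06 = $428.61
Net pay = $1,601.28 − $428.61 = $1,172.67

$1,172.67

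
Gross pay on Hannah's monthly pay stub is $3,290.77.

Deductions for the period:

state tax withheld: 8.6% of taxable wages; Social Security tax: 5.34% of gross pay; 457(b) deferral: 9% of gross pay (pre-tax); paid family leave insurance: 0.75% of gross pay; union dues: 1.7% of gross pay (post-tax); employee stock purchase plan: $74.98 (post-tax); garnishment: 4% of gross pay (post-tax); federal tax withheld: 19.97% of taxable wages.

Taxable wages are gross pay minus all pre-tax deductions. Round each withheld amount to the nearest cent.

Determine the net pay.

457(b) deferral: $3,290.77 × 0.09 = $296.17
Taxable wages = $3,290.77 − $296.17 = $2,994.60
State tax withheld: $2,994.60 × 0.086 = $257.54
Federal tax withheld: $2,994.60 × 0.1997 = $598.02
Social Security tax: $3,290.77 × 0.0534 = $175.73
Paid family leave insurance: $3,290.77 × 0.0075 = $24.68
Garnishment: $3,290.77 × 0.04 = $131.63
Union dues: $3,290.77 × 0.017 = $55.94
Employee stock purchase plan: $74.98
Total deductions = $296.17 + $257.54 + $598.02 + $175.73 + $24.68 + $131.63 + $55.94 + $74.98 = $1,614.69
Net pay = $3,290.77 − $1,614.69 = $1,676.08

$1,676.08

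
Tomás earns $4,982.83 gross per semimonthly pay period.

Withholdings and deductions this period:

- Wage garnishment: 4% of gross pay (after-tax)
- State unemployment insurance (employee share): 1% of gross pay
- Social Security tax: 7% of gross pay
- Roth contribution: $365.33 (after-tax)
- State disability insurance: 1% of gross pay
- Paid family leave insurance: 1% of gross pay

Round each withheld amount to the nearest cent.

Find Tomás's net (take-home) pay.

$3,919.90

Paid family leave insurance: $4,982.83 × 0.01 = $49.83
Social Security tax: $4,982.83 × 0.07 = $348.80
State disability insurance: $4,982.83 × 0.01 = $49.83
State unemployment insurance (employee share): $4,982.83 × 0.01 = $49.83
Roth contribution: $365.33
Wage garnishment: $4,982.83 × 0.04 = $199.31
Total deductions = $49.83 + $348.80 + $49.83 + $49.83 + $365.33 + $199.31 = $1,062.93
Net pay = $4,982.83 − $1,062.93 = $3,919.90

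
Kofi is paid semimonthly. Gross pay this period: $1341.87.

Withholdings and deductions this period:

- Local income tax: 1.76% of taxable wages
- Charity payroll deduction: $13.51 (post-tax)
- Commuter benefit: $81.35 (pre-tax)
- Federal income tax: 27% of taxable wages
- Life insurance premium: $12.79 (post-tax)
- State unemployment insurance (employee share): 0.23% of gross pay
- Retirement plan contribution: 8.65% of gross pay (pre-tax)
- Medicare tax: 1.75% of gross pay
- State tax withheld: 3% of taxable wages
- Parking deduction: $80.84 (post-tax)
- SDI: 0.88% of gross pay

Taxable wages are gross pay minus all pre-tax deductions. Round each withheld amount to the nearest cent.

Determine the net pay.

Commuter benefit: $81.35
Retirement plan contribution: $1341.87 × 0.0865 = $116.07
Pre-tax total = $81.35 + $116.07 = $197.42
Taxable wages = $1341.87 − $197.42 = $1144.45
State tax withheld: $1144.45 × 0.03 = $34.33
Local income tax: $1144.45 × 0.0176 = $20.14
Federal income tax: $1144.45 × 0.27 = $309.00
State unemployment insurance (employee share): $1341.87 × 0.0023 = $3.09
SDI: $1341.87 × 0.0088 = $11.81
Medicare tax: $1341.87 × 0.0175 = $23.48
Life insurance premium: $12.79
Charity payroll deduction: $13.51
Parking deduction: $80.84
Total deductions = $81.35 + $116.07 + $34.33 + $20.14 + $309.00 + $3.09 + $11.81 + $23.48 + $12.79 + $13.51 + $80.84 = $706.41
Net pay = $1341.87 − $706.41 = $635.46

$635.46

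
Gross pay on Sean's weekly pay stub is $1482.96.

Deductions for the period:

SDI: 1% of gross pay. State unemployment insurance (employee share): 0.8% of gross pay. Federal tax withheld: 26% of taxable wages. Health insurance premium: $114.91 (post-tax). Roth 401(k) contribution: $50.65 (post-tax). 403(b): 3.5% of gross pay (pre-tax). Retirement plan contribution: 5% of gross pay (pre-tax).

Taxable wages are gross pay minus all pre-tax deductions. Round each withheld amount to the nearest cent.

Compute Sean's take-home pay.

$811.86

403(b): $1482.96 × 0.035 = $51.90
Retirement plan contribution: $1482.96 × 0.05 = $74.15
Pre-tax total = $51.90 + $74.15 = $126.05
Taxable wages = $1482.96 − $126.05 = $1356.91
Federal tax withheld: $1356.91 × 0.26 = $352.80
SDI: $1482.96 × 0.01 = $14.83
State unemployment insurance (employee share): $1482.96 × 0.008 = $11.86
Roth 401(k) contribution: $50.65
Health insurance premium: $114.91
Total deductions = $51.90 + $74.15 + $352.80 + $14.83 + $11.86 + $50.65 + $114.91 = $671.10
Net pay = $1482.96 − $671.10 = $811.86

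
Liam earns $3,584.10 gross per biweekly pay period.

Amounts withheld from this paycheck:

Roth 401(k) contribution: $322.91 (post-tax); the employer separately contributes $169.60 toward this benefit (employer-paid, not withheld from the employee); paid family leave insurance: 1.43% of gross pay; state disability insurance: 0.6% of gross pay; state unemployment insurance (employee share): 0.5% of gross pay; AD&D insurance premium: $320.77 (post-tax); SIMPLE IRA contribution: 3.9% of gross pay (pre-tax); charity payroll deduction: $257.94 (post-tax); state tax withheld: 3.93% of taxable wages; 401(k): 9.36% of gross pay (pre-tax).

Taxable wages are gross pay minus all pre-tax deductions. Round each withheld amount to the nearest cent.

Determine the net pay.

$1,994.38

SIMPLE IRA contribution: $3,584.10 × 0.039 = $139.78
401(k): $3,584.10 × 0.0936 = $335.47
Pre-tax total = $139.78 + $335.47 = $475.25
Taxable wages = $3,584.10 − $475.25 = $3,108.85
State tax withheld: $3,108.85 × 0.0393 = $122.18
State unemployment insurance (employee share): $3,584.10 × 0.005 = $17.92
State disability insurance: $3,584.10 × 0.006 = $21.50
Paid family leave insurance: $3,584.10 × 0.0143 = $51.25
AD&D insurance premium: $320.77
Charity payroll deduction: $257.94
Roth 401(k) contribution: $322.91
(Employer's $169.60 toward Roth 401(k) contribution is not withheld from the employee.)
Total deductions = $139.78 + $335.47 + $122.18 + $17.92 + $21.50 + $51.25 + $320.77 + $257.94 + $322.91 = $1,589.72
Net pay = $3,584.10 − $1,589.72 = $1,994.38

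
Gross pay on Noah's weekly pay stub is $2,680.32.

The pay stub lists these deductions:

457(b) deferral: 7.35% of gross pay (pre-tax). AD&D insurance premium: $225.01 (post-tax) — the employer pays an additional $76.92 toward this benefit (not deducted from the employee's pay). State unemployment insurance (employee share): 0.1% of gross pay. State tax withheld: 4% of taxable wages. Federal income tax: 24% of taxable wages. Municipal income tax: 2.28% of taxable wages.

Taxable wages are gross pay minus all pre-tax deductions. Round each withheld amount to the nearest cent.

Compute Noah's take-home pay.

457(b) deferral: $2,680.32 × 0.0735 = $197.00
Taxable wages = $2,680.32 − $197.00 = $2,483.32
Municipal income tax: $2,483.32 × 0.0228 = $56.62
Federal income tax: $2,483.32 × 0.24 = $596.00
State tax withheld: $2,483.32 × 0.04 = $99.33
State unemployment insurance (employee share): $2,680.32 × 0.001 = $2.68
AD&D insurance premium: $225.01
(Employer's $76.92 toward AD&D insurance premium is not withheld from the employee.)
Total deductions = $197.00 + $56.62 + $596.00 + $99.33 + $2.68 + $225.01 = $1,176.64
Net pay = $2,680.32 − $1,176.64 = $1,503.68

$1,503.68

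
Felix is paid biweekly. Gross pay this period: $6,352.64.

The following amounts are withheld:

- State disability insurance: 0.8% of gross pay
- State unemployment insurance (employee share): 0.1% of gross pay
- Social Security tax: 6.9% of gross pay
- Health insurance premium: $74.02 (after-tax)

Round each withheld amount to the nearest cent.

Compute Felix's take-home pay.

State disability insurance: $6,352.64 × 0.008 = $50.82
State unemployment insurance (employee share): $6,352.64 × 0.001 = $6.35
Social Security tax: $6,352.64 × 0.069 = $438.33
Health insurance premium: $74.02
Total deductions = $50.82 + $6.35 + $438.33 + $74.02 = $569.52
Net pay = $6,352.64 − $569.52 = $5,783.12

$5,783.12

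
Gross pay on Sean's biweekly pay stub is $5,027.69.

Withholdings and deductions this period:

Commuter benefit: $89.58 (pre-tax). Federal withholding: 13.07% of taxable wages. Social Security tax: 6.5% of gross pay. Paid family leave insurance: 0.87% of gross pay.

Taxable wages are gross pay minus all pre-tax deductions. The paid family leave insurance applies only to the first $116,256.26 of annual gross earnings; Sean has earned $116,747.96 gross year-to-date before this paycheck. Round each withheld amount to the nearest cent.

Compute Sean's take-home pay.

$3,965.90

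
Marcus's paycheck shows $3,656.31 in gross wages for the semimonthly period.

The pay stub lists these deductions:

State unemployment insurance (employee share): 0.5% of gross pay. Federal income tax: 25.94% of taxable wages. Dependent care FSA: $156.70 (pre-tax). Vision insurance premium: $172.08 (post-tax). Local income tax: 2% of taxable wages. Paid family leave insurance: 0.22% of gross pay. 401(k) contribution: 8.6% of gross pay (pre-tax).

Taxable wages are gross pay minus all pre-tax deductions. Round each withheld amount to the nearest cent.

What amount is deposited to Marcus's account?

Dependent care FSA: $156.70
401(k) contribution: $3,656.31 × 0.086 = $314.44
Pre-tax total = $156.70 + $314.44 = $471.14
Taxable wages = $3,656.31 − $471.14 = $3,185.17
Local income tax: $3,185.17 × 0.02 = $63.70
Federal income tax: $3,185.17 × 0.2594 = $826.23
Paid family leave insurance: $3,656.31 × 0.0022 = $8.04
State unemployment insurance (employee share): $3,656.31 × 0.005 = $18.28
Vision insurance premium: $172.08
Total deductions = $156.70 + $314.44 + $63.70 + $826.23 + $8.04 + $18.28 + $172.08 = $1,559.47
Net pay = $3,656.31 − $1,559.47 = $2,096.84

$2,096.84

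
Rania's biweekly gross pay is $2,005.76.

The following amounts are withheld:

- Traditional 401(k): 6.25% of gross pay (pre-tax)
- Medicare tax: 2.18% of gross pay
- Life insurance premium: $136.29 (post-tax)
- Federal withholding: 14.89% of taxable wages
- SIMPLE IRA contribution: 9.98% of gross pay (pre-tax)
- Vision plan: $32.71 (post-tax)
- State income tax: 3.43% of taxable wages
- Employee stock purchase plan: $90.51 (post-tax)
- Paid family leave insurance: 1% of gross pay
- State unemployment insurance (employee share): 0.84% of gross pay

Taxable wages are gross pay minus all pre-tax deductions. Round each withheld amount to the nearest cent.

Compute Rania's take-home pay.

$1,032.26

SIMPLE IRA contribution: $2,005.76 × 0.0998 = $200.17
Traditional 401(k): $2,005.76 × 0.0625 = $125.36
Pre-tax total = $200.17 + $125.36 = $325.53
Taxable wages = $2,005.76 − $325.53 = $1,680.23
Federal withholding: $1,680.23 × 0.1489 = $250.19
State income tax: $1,680.23 × 0.0343 = $57.63
Paid family leave insurance: $2,005.76 × 0.01 = $20.06
Medicare tax: $2,005.76 × 0.0218 = $43.73
State unemployment insurance (employee share): $2,005.76 × 0.0084 = $16.85
Life insurance premium: $136.29
Employee stock purchase plan: $90.51
Vision plan: $32.71
Total deductions = $200.17 + $125.36 + $250.19 + $57.63 + $20.06 + $43.73 + $16.85 + $136.29 + $90.51 + $32.71 = $973.50
Net pay = $2,005.76 − $973.50 = $1,032.26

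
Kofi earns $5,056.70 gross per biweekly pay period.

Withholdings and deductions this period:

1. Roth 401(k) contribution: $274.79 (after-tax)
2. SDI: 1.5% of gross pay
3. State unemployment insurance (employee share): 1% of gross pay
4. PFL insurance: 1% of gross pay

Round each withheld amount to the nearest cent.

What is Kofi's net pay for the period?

$4,604.92

SDI: $5,056.70 × 0.015 = $75.85
PFL insurance: $5,056.70 × 0.01 = $50.57
State unemployment insurance (employee share): $5,056.70 × 0.01 = $50.57
Roth 401(k) contribution: $274.79
Total deductions = $75.85 + $50.57 + $50.57 + $274.79 = $451.78
Net pay = $5,056.70 − $451.78 = $4,604.92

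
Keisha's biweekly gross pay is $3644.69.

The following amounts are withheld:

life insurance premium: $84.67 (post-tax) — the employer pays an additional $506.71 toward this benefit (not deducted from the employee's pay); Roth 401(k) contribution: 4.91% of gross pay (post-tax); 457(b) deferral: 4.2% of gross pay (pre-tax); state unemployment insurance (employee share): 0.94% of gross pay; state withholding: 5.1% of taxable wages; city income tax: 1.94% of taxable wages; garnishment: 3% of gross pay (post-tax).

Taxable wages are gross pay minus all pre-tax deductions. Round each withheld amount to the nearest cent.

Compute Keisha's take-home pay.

$2838.58

457(b) deferral: $3644.69 × 0.042 = $153.08
Taxable wages = $3644.69 − $153.08 = $3491.61
State withholding: $3491.61 × 0.051 = $178.07
City income tax: $3491.61 × 0.0194 = $67.74
State unemployment insurance (employee share): $3644.69 × 0.0094 = $34.26
Roth 401(k) contribution: $3644.69 × 0.0491 = $178.95
Garnishment: $3644.69 × 0.03 = $109.34
Life insurance premium: $84.67
(Employer's $506.71 toward life insurance premium is not withheld from the employee.)
Total deductions = $153.08 + $178.07 + $67.74 + $34.26 + $178.95 + $109.34 + $84.67 = $806.11
Net pay = $3644.69 − $806.11 = $2838.58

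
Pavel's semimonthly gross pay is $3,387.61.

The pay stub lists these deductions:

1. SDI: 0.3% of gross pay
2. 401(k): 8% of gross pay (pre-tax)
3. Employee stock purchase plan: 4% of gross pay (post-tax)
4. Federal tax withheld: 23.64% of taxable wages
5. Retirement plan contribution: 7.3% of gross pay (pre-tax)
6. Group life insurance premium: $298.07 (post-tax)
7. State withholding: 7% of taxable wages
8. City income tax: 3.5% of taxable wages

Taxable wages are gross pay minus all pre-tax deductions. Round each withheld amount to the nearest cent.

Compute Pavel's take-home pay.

$1,445.99

401(k): $3,387.61 × 0.08 = $271.01
Retirement plan contribution: $3,387.61 × 0.073 = $247.30
Pre-tax total = $271.01 + $247.30 = $518.31
Taxable wages = $3,387.61 − $518.31 = $2,869.30
City income tax: $2,869.30 × 0.035 = $100.43
Federal tax withheld: $2,869.30 × 0.2364 = $678.30
State withholding: $2,869.30 × 0.07 = $200.85
SDI: $3,387.61 × 0.003 = $10.16
Group life insurance premium: $298.07
Employee stock purchase plan: $3,387.61 × 0.04 = $135.50
Total deductions = $271.01 + $247.30 + $100.43 + $678.30 + $200.85 + $10.16 + $298.07 + $135.50 = $1,941.62
Net pay = $3,387.61 − $1,941.62 = $1,445.99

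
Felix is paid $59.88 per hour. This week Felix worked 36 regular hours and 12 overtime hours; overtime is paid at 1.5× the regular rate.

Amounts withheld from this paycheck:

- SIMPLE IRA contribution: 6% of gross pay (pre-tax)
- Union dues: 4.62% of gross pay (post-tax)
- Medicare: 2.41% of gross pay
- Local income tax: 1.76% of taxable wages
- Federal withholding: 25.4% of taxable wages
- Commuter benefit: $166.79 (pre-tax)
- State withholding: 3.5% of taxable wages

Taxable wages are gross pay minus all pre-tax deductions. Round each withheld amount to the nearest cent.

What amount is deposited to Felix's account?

Regular pay: 36 × $59.88 = $2,155.68
Overtime pay: 12 × $59.88 × 1.5 = $1,077.84
Gross pay = $2,155.68 + $1,077.84 = $3,233.52
SIMPLE IRA contribution: $3,233.52 × 0.06 = $194.01
Commuter benefit: $166.79
Pre-tax total = $194.01 + $166.79 = $360.80
Taxable wages = $3,233.52 − $360.80 = $2,872.72
Local income tax: $2,872.72 × 0.0176 = $50.56
Federal withholding: $2,872.72 × 0.254 = $729.67
State withholding: $2,872.72 × 0.035 = $100.55
Medicare: $3,233.52 × 0.0241 = $77.93
Union dues: $3,233.52 × 0.0462 = $149.39
Total deductions = $194.01 + $166.79 + $50.56 + $729.67 + $100.55 + $77.93 + $149.39 = $1,468.90
Net pay = $3,233.52 − $1,468.90 = $1,764.62

$1,764.62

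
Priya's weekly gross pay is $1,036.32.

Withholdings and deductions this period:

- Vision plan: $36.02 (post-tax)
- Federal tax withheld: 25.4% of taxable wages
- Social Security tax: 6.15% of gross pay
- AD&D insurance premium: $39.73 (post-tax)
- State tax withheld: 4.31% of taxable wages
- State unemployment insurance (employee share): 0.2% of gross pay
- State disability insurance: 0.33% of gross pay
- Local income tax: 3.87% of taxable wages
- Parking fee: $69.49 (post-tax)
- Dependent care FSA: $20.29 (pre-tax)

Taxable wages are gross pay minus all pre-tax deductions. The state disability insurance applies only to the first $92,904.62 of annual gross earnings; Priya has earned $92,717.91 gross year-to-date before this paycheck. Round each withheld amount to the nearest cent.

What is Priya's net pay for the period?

$463.19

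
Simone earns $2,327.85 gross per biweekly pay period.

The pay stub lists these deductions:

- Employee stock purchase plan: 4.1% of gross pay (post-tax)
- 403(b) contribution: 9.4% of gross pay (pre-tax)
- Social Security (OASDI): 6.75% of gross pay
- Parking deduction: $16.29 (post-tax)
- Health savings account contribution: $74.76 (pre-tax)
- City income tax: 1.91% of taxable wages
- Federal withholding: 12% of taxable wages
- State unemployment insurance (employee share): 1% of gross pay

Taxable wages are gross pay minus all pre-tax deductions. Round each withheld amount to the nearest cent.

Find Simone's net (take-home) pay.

403(b) contribution: $2,327.85 × 0.094 = $218.82
Health savings account contribution: $74.76
Pre-tax total = $218.82 + $74.76 = $293.58
Taxable wages = $2,327.85 − $293.58 = $2,034.27
City income tax: $2,034.27 × 0.0191 = $38.85
Federal withholding: $2,034.27 × 0.12 = $244.11
Social Security (OASDI): $2,327.85 × 0.0675 = $157.13
State unemployment insurance (employee share): $2,327.85 × 0.01 = $23.28
Parking deduction: $16.29
Employee stock purchase plan: $2,327.85 × 0.041 = $95.44
Total deductions = $218.82 + $74.76 + $38.85 + $244.11 + $157.13 + $23.28 + $16.29 + $95.44 = $868.68
Net pay = $2,327.85 − $868.68 = $1,459.17

$1,459.17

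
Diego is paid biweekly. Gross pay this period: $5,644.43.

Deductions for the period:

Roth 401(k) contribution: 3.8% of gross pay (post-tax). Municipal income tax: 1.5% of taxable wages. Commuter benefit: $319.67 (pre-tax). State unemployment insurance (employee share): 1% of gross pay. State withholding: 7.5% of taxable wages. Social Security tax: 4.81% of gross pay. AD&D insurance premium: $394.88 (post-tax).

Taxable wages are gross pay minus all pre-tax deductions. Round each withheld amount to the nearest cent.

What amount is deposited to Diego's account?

$3,908.22

Commuter benefit: $319.67
Taxable wages = $5,644.43 − $319.67 = $5,324.76
Municipal income tax: $5,324.76 × 0.015 = $79.87
State withholding: $5,324.76 × 0.075 = $399.36
State unemployment insurance (employee share): $5,644.43 × 0.01 = $56.44
Social Security tax: $5,644.43 × 0.0481 = $271.50
Roth 401(k) contribution: $5,644.43 × 0.038 = $214.49
AD&D insurance premium: $394.88
Total deductions = $319.67 + $79.87 + $399.36 + $56.44 + $271.50 + $214.49 + $394.88 = $1,736.21
Net pay = $5,644.43 − $1,736.21 = $3,908.22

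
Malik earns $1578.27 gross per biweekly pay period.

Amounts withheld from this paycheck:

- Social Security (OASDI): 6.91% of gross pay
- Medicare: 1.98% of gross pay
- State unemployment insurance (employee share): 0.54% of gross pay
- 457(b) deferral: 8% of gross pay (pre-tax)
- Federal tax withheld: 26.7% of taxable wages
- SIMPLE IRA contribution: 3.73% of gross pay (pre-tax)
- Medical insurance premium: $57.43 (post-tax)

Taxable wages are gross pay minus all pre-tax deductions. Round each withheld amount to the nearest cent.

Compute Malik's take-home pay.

457(b) deferral: $1578.27 × 0.08 = $126.26
SIMPLE IRA contribution: $1578.27 × 0.0373 = $58.87
Pre-tax total = $126.26 + $58.87 = $185.13
Taxable wages = $1578.27 − $185.13 = $1393.14
Federal tax withheld: $1393.14 × 0.267 = $371.97
State unemployment insurance (employee share): $1578.27 × 0.0054 = $8.52
Social Security (OASDI): $1578.27 × 0.0691 = $109.06
Medicare: $1578.27 × 0.0198 = $31.25
Medical insurance premium: $57.43
Total deductions = $126.26 + $58.87 + $371.97 + $8.52 + $109.06 + $31.25 + $57.43 = $763.36
Net pay = $1578.27 − $763.36 = $814.91

$814.91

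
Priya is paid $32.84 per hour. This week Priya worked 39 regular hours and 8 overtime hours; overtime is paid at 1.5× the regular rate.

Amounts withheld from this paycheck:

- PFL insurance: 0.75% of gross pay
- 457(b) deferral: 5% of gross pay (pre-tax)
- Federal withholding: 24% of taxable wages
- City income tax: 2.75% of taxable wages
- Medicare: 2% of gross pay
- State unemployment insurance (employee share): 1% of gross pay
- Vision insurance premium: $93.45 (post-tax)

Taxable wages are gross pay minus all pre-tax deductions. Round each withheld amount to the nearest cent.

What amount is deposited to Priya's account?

Regular pay: 39 × $32.84 = $1,280.76
Overtime pay: 8 × $32.84 × 1.5 = $394.08
Gross pay = $1,280.76 + $394.08 = $1,674.84
457(b) deferral: $1,674.84 × 0.05 = $83.74
Taxable wages = $1,674.84 − $83.74 = $1,591.10
Federal withholding: $1,591.10 × 0.24 = $381.86
City income tax: $1,591.10 × 0.0275 = $43.76
State unemployment insurance (employee share): $1,674.84 × 0.01 = $16.75
Medicare: $1,674.84 × 0.02 = $33.50
PFL insurance: $1,674.84 × 0.0075 = $12.56
Vision insurance premium: $93.45
Total deductions = $83.74 + $381.86 + $43.76 + $16.75 + $33.50 + $12.56 + $93.45 = $665.62
Net pay = $1,674.84 − $665.62 = $1,009.22

$1,009.22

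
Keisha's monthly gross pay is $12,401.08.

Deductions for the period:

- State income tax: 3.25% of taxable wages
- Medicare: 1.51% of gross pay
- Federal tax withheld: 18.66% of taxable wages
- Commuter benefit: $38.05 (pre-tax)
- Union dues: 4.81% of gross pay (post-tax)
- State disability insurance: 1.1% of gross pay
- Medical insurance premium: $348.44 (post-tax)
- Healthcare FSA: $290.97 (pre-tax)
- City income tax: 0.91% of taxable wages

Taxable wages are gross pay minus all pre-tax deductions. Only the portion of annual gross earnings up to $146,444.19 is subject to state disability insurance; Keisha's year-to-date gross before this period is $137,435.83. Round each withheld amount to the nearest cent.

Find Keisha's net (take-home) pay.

$8,085.93

Healthcare FSA: $290.97
Commuter benefit: $38.05
Pre-tax total = $290.97 + $38.05 = $329.02
Taxable wages = $12,401.08 − $329.02 = $12,072.06
Federal tax withheld: $12,072.06 × 0.1866 = $2,252.65
City income tax: $12,072.06 × 0.0091 = $109.86
State income tax: $12,072.06 × 0.0325 = $392.34
State disability insurance: only $146,444.19 − $137,435.83 = $9,008.36 of this check is subject → $9,008.36 × 0.011 = $99.09
Medicare: $12,401.08 × 0.0151 = $187.26
Union dues: $12,401.08 × 0.0481 = $596.49
Medical insurance premium: $348.44
Total deductions = $290.97 + $38.05 + $2,252.65 + $109.86 + $392.34 + $99.09 + $187.26 + $596.49 + $348.44 = $4,315.15
Net pay = $12,401.08 − $4,315.15 = $8,085.93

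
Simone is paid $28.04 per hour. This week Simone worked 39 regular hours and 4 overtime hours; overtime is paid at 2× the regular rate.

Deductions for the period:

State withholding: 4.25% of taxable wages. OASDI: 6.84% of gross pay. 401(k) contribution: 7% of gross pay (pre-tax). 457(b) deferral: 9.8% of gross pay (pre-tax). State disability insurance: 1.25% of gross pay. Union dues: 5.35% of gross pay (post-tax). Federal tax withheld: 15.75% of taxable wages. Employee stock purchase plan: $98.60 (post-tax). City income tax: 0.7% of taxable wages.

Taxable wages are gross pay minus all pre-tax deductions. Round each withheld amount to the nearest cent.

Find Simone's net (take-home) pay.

Regular pay: 39 × $28.04 = $1,093.56
Overtime pay: 4 × $28.04 × 2 = $224.32
Gross pay = $1,093.56 + $224.32 = $1,317.88
401(k) contribution: $1,317.88 × 0.07 = $92.25
457(b) deferral: $1,317.88 × 0.098 = $129.15
Pre-tax total = $92.25 + $129.15 = $221.40
Taxable wages = $1,317.88 − $221.40 = $1,096.48
City income tax: $1,096.48 × 0.007 = $7.68
State withholding: $1,096.48 × 0.0425 = $46.60
Federal tax withheld: $1,096.48 × 0.1575 = $172.70
OASDI: $1,317.88 × 0.0684 = $90.14
State disability insurance: $1,317.88 × 0.0125 = $16.47
Union dues: $1,317.88 × 0.0535 = $70.51
Employee stock purchase plan: $98.60
Total deductions = $92.25 + $129.15 + $7.68 + $46.60 + $172.70 + $90.14 + $16.47 + $70.51 + $98.60 = $724.10
Net pay = $1,317.88 − $724.10 = $593.78

$593.78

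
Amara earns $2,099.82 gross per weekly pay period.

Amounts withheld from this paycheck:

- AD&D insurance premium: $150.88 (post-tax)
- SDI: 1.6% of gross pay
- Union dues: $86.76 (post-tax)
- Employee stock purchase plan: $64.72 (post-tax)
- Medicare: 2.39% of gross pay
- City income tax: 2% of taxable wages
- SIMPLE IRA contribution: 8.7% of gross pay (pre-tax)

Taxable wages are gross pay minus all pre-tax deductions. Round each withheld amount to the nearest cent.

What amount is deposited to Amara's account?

$1,492.65

SIMPLE IRA contribution: $2,099.82 × 0.087 = $182.68
Taxable wages = $2,099.82 − $182.68 = $1,917.14
City income tax: $1,917.14 × 0.02 = $38.34
SDI: $2,099.82 × 0.016 = $33.60
Medicare: $2,099.82 × 0.0239 = $50.19
Employee stock purchase plan: $64.72
Union dues: $86.76
AD&D insurance premium: $150.88
Total deductions = $182.68 + $38.34 + $33.60 + $50.19 + $64.72 + $86.76 + $150.88 = $607.17
Net pay = $2,099.82 − $607.17 = $1,492.65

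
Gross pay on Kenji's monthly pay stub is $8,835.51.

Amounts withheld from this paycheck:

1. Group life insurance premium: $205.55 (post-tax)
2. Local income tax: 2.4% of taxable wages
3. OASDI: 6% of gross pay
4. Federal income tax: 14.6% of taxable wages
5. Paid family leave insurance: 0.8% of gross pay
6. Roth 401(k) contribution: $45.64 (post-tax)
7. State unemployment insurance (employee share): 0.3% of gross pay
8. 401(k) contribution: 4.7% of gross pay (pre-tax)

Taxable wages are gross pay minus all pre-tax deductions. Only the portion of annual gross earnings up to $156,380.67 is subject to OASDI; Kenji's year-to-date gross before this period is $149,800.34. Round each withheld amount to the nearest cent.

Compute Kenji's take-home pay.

$6,245.59

401(k) contribution: $8,835.51 × 0.047 = $415.27
Taxable wages = $8,835.51 − $415.27 = $8,420.24
Local income tax: $8,420.24 × 0.024 = $202.09
Federal income tax: $8,420.24 × 0.146 = $1,229.36
Paid family leave insurance: $8,835.51 × 0.008 = $70.68
OASDI: only $156,380.67 − $149,800.34 = $6,580.33 of this check is subject → $6,580.33 × 0.06 = $394.82
State unemployment insurance (employee share): $8,835.51 × 0.003 = $26.51
Roth 401(k) contribution: $45.64
Group life insurance premium: $205.55
Total deductions = $415.27 + $202.09 + $1,229.36 + $70.68 + $394.82 + $26.51 + $45.64 + $205.55 = $2,589.92
Net pay = $8,835.51 − $2,589.92 = $6,245.59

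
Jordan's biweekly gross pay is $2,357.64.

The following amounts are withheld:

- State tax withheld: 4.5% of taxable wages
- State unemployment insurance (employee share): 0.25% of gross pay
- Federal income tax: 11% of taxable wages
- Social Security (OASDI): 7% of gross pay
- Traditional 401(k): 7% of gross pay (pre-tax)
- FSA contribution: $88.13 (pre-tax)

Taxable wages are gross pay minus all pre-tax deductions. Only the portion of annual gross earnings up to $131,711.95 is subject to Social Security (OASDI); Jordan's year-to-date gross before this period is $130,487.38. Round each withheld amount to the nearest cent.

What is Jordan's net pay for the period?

Traditional 401(k): $2,357.64 × 0.07 = $165.03
FSA contribution: $88.13
Pre-tax total = $165.03 + $88.13 = $253.16
Taxable wages = $2,357.64 − $253.16 = $2,104.48
Federal income tax: $2,104.48 × 0.11 = $231.49
State tax withheld: $2,104.48 × 0.045 = $94.70
Social Security (OASDI): only $131,711.95 − $130,487.38 = $1,224.57 of this check is subject → $1,224.57 × 0.07 = $85.72
State unemployment insurance (employee share): $2,357.64 × 0.0025 = $5.89
Total deductions = $165.03 + $88.13 + $231.49 + $94.70 + $85.72 + $5.89 = $670.96
Net pay = $2,357.64 − $670.96 = $1,686.68

$1,686.68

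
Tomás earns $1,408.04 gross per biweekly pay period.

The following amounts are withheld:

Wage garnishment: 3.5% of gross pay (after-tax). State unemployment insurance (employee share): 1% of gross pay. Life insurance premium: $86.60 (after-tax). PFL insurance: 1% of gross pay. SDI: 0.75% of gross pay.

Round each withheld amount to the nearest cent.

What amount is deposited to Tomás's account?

SDI: $1,408.04 × 0.0075 = $10.56
PFL insurance: $1,408.04 × 0.01 = $14.08
State unemployment insurance (employee share): $1,408.04 × 0.01 = $14.08
Life insurance premium: $86.60
Wage garnishment: $1,408.04 × 0.035 = $49.28
Total deductions = $10.56 + $14.08 + $14.08 + $86.60 + $49.28 = $174.60
Net pay = $1,408.04 − $174.60 = $1,233.44

$1,233.44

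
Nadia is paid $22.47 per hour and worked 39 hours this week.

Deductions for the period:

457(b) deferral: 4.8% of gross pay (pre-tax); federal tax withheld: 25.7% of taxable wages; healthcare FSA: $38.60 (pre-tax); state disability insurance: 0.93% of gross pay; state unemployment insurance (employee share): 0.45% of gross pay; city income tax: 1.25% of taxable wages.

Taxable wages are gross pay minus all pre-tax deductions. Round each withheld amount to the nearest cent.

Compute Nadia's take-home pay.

$569.14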